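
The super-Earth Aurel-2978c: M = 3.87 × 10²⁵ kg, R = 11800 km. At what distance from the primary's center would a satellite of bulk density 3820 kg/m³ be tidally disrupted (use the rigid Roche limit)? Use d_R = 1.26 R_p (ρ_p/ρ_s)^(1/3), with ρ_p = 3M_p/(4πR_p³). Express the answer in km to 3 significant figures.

16900 km

ρ_p = 3M_p/(4πR_p³) = 3 × (3.87 × 10²⁵) / (4π × (1.18 × 10⁷ m)³) = 5620 kg/m³
d_R = 1.26 × 11800 km × (5620/3820)^(1/3)
    = 16900 km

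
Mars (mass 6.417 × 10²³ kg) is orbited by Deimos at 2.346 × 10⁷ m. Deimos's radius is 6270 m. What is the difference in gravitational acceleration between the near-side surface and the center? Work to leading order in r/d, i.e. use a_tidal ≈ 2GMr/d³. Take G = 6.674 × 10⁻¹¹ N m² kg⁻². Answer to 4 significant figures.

Differencing GM/(d−r)² and GM/d² to first order in r/d gives 2GMr/d³.
a_tidal = 2GMr/d³
        = 2 × (6.674 × 10⁻¹¹) × (6.417 × 10²³) × (6270) / (2.346 × 10⁷)³
        = 4.159 × 10⁻⁵ m/s²

4.159 × 10⁻⁵ m/s²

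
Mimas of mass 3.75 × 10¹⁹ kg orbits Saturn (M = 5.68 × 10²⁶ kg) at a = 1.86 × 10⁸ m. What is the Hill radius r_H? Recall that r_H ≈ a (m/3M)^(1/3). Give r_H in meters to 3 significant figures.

5.21 × 10⁵ m

r_H ≈ a (m/3M)^(1/3)
    = (1.86 × 10⁸) × (3.75 × 10¹⁹ / (3 × 5.68 × 10²⁶))^(1/3)
    = 5.21 × 10⁵ m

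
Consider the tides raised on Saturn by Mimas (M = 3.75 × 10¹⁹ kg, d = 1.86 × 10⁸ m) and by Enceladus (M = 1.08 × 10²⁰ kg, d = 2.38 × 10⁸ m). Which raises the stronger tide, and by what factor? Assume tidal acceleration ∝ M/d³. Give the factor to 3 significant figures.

Enceladus, by a factor of ≈ 1.37

Compare M/d³ for the two perturbers:
Mimas: (3.75 × 10¹⁹) / (1.86 × 10⁸)³ = 5.828 × 10⁻⁶
Enceladus: (1.08 × 10²⁰) / (2.38 × 10⁸)³ = 8.011 × 10⁻⁶
Ratio (larger/smaller) = 1.37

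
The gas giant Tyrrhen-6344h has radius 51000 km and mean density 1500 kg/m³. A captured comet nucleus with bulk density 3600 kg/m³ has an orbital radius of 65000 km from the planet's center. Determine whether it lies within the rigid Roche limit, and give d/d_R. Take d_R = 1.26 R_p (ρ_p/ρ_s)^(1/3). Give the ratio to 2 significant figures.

outside; d/d_R ≈ 1.4

d_R = 1.26 × (51000 km) × (1500/3600)^(1/3) = 48000 km
d/d_R = (65000) / (48000) = 1.4
Since d/d_R > 1, the body is outside the Roche limit.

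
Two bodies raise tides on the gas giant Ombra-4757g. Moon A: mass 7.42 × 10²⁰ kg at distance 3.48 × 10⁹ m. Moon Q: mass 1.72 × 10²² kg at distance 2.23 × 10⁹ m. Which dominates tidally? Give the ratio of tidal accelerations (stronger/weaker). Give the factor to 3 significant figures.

Moon Q, by a factor of ≈ 88.1

Tidal acceleration ∝ M/d³, so compare M/d³ for each.
Moon A: (7.42 × 10²⁰) / (3.48 × 10⁹)³ = 1.761 × 10⁻⁸
Moon Q: (1.72 × 10²²) / (2.23 × 10⁹)³ = 1.551 × 10⁻⁶
Ratio (larger/smaller) = 88.1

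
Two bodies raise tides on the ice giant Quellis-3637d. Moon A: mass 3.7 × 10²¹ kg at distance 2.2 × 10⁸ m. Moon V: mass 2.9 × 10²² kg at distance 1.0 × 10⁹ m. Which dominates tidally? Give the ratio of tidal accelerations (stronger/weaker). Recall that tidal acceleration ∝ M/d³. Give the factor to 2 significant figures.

Moon A, by a factor of ≈ 12

Compare M/d³ for the two perturbers:
Moon A: (3.7 × 10²¹) / (2.2 × 10⁸)³ = 3.475 × 10⁻⁴
Moon V: (2.9 × 10²²) / (1.0 × 10⁹)³ = 2.900 × 10⁻⁵
Ratio (larger/smaller) = 12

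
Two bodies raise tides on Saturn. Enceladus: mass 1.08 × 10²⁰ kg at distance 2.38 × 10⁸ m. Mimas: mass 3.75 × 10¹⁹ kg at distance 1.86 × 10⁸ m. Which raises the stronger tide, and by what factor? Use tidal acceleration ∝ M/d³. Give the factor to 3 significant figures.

Enceladus, by a factor of ≈ 1.37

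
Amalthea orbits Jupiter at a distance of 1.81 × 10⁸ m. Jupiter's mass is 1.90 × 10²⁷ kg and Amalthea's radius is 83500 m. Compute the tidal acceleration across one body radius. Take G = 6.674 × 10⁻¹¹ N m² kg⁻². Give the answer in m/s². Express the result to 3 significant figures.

Δa = 2GMr/d³
   = 2 × (6.674 × 10⁻¹¹) × (1.90 × 10²⁷) × (83500) / (1.81 × 10⁸)³
   = 3.57 × 10⁻³ m/s²

3.57 × 10⁻³ m/s²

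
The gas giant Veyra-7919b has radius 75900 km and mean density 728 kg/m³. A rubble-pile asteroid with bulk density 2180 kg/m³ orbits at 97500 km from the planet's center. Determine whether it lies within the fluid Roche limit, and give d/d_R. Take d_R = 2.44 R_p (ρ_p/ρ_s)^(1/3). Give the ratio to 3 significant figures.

d_R = 2.44 × (75900 km) × (728/2180)^(1/3) = 1.285 × 10⁵ km
d/d_R = (97500) / (1.285 × 10⁵) = 0.759
Since d/d_R < 1, the body is inside the Roche limit.

inside; d/d_R ≈ 0.759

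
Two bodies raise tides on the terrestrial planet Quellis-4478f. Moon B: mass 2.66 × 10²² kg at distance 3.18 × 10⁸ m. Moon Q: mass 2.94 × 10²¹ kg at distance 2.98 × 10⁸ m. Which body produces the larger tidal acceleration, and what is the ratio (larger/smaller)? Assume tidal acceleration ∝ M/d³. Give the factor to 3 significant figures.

Moon B, by a factor of ≈ 7.45

Tidal stretch scales as M/d³; compute that for each body.
Moon B: (2.66 × 10²²) / (3.18 × 10⁸)³ = 8.272 × 10⁻⁴
Moon Q: (2.94 × 10²¹) / (2.98 × 10⁸)³ = 1.111 × 10⁻⁴
Ratio (larger/smaller) = 7.45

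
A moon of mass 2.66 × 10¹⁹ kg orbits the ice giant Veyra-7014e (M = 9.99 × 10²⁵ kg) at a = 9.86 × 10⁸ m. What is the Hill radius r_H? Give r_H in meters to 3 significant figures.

r_H ≈ a (m/3M)^(1/3)
    = (9.86 × 10⁸) × (2.66 × 10¹⁹ / (3 × 9.99 × 10²⁵))^(1/3)
    = 4.40 × 10⁶ m

4.40 × 10⁶ m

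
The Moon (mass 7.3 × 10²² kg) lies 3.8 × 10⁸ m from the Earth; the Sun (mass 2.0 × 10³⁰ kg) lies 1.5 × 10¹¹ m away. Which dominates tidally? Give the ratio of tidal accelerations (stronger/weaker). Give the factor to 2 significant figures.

The tide-raising term goes as M/d³ (the gradient of a 1/d² field).
The Moon: (7.3 × 10²²) / (3.8 × 10⁸)³ = 1.330 × 10⁻³
The Sun: (2.0 × 10³⁰) / (1.5 × 10¹¹)³ = 5.926 × 10⁻⁴
Ratio (larger/smaller) = 2.2

The Moon, by a factor of ≈ 2.2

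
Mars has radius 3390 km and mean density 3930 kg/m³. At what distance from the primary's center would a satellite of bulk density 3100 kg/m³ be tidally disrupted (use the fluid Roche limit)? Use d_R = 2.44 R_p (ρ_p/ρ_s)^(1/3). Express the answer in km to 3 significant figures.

8950 km

d_R = 2.44 × 3390 km × (3930/3100)^(1/3)
    = 8950 km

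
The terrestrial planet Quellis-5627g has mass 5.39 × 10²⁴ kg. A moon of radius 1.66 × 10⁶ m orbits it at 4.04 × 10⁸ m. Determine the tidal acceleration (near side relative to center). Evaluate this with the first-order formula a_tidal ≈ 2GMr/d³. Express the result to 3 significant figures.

1.81 × 10⁻⁵ m/s²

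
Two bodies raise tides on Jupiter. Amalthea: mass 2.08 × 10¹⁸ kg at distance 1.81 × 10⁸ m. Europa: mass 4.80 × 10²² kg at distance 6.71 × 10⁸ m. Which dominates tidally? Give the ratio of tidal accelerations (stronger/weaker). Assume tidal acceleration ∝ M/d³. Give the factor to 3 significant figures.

Tidal stretch scales as M/d³; compute that for each body.
Amalthea: (2.08 × 10¹⁸) / (1.81 × 10⁸)³ = 3.508 × 10⁻⁷
Europa: (4.80 × 10²²) / (6.71 × 10⁸)³ = 1.589 × 10⁻⁴
Ratio (larger/smaller) = 453

Europa, by a factor of ≈ 453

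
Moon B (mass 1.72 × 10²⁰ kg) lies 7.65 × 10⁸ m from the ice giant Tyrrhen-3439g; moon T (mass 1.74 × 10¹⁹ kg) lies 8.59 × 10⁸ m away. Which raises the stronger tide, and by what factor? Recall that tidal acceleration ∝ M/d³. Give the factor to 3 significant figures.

Moon B, by a factor of ≈ 14.0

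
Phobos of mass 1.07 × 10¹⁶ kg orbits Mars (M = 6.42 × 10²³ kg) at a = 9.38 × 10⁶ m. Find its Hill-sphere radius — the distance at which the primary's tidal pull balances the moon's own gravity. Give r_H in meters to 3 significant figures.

1.66 × 10⁴ m

r_H ≈ a (m/3M)^(1/3)
    = (9.38 × 10⁶) × (1.07 × 10¹⁶ / (3 × 6.42 × 10²³))^(1/3)
    = 1.66 × 10⁴ m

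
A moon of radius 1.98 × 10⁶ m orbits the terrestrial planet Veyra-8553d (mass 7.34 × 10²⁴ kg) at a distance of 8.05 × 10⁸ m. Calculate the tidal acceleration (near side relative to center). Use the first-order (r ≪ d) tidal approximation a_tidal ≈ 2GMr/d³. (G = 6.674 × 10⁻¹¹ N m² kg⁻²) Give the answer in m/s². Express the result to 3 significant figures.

3.72 × 10⁻⁶ m/s²

Δg = 2GMr/d³
   = 2 × (6.674 × 10⁻¹¹) × (7.34 × 10²⁴) × (1.98 × 10⁶) / (8.05 × 10⁸)³
   = 3.72 × 10⁻⁶ m/s²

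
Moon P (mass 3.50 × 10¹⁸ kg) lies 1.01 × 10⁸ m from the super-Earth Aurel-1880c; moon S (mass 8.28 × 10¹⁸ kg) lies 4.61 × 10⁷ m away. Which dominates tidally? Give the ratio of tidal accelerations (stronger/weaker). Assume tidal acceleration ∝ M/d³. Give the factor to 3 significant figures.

Compare M/d³ for the two perturbers:
Moon P: (3.50 × 10¹⁸) / (1.01 × 10⁸)³ = 3.397 × 10⁻⁶
Moon S: (8.28 × 10¹⁸) / (4.61 × 10⁷)³ = 8.451 × 10⁻⁵
Ratio (larger/smaller) = 24.9

Moon S, by a factor of ≈ 24.9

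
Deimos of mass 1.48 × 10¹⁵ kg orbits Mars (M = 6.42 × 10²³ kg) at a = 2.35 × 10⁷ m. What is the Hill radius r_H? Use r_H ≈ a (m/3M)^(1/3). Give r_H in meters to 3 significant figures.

2.15 × 10⁴ m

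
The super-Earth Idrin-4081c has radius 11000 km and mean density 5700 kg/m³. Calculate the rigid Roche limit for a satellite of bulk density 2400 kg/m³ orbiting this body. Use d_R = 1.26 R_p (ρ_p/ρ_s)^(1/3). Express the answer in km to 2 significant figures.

d_R = 1.26 × 11000 km × (5700/2400)^(1/3)
    = 18000 km

18000 km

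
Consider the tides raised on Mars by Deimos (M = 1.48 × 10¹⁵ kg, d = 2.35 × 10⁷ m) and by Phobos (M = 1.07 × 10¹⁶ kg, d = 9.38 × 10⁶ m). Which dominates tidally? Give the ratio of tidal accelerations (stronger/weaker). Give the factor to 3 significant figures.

Tidal stretch scales as M/d³; compute that for each body.
Deimos: (1.48 × 10¹⁵) / (2.35 × 10⁷)³ = 1.140 × 10⁻⁷
Phobos: (1.07 × 10¹⁶) / (9.38 × 10⁶)³ = 1.297 × 10⁻⁵
Ratio (larger/smaller) = 114

Phobos, by a factor of ≈ 114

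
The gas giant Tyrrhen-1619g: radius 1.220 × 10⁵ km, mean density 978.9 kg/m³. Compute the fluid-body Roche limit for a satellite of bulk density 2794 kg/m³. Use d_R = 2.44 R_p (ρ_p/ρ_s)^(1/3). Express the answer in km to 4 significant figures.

2.099 × 10⁵ km

d_R = 2.44 × 1.220 × 10⁵ km × (978.9/2794)^(1/3)
    = 2.099 × 10⁵ km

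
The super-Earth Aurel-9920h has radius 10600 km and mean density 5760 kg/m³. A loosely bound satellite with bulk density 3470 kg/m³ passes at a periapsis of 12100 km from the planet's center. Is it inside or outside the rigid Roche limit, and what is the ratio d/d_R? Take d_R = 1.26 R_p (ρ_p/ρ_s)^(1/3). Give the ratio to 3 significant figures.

d_R = 1.26 × (10600 km) × (5760/3470)^(1/3) = 15810 km
d/d_R = (12100) / (15810) = 0.765
Since d/d_R < 1, the body is inside the Roche limit.

inside; d/d_R ≈ 0.765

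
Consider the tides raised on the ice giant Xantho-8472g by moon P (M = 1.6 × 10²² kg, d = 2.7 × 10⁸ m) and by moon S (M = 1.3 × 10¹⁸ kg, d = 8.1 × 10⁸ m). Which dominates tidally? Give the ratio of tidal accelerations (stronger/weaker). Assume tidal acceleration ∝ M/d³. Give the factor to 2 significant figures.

Moon P, by a factor of ≈ 3.3 × 10⁵

The tide-raising term goes as M/d³ (the gradient of a 1/d² field).
Moon P: (1.6 × 10²²) / (2.7 × 10⁸)³ = 8.129 × 10⁻⁴
Moon S: (1.3 × 10¹⁸) / (8.1 × 10⁸)³ = 2.446 × 10⁻⁹
Ratio (larger/smaller) = 3.3 × 10⁵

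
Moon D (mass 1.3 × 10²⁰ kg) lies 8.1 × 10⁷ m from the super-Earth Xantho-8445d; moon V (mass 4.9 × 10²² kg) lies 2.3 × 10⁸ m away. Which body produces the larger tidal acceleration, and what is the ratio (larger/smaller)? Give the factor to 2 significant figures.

Moon V, by a factor of ≈ 16

Tidal stretch scales as M/d³; compute that for each body.
Moon D: (1.3 × 10²⁰) / (8.1 × 10⁷)³ = 2.446 × 10⁻⁴
Moon V: (4.9 × 10²²) / (2.3 × 10⁸)³ = 4.027 × 10⁻³
Ratio (larger/smaller) = 16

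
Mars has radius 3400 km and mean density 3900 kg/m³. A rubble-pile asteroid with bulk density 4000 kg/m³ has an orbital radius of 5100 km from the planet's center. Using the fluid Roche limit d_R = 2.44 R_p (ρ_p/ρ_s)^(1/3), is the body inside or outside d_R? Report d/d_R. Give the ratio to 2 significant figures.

inside; d/d_R ≈ 0.62

d_R = 2.44 × (3400 km) × (3900/4000)^(1/3) = 8226 km
d/d_R = (5100) / (8226) = 0.62
Since d/d_R < 1, the body is inside the Roche limit.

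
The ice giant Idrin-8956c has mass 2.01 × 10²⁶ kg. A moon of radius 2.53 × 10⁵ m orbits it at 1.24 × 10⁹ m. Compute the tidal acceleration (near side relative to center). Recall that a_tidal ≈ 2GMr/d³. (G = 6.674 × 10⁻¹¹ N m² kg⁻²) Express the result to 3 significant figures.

3.56 × 10⁻⁶ m/s²

The tidal stretch is the gradient of GM/d² times the body's extent r, hence the 1/d³ dependence.
Δa = 2GMr/d³
   = 2 × (6.674 × 10⁻¹¹) × (2.01 × 10²⁶) × (2.53 × 10⁵) / (1.24 × 10⁹)³
   = 3.56 × 10⁻⁶ m/s²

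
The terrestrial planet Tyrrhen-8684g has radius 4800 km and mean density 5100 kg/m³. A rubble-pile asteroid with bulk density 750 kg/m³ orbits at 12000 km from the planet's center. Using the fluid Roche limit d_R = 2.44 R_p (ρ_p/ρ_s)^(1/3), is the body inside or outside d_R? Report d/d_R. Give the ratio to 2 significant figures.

inside; d/d_R ≈ 0.54

d_R = 2.44 × (4800 km) × (5100/750)^(1/3) = 22190 km
d/d_R = (12000) / (22190) = 0.54
Since d/d_R < 1, the body is inside the Roche limit.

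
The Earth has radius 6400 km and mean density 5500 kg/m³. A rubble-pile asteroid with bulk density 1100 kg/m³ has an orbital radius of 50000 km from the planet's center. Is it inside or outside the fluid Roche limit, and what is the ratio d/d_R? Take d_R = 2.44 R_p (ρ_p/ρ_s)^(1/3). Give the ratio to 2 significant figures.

outside; d/d_R ≈ 1.9

d_R = 2.44 × (6400 km) × (5500/1100)^(1/3) = 26700 km
d/d_R = (50000) / (26700) = 1.9
Since d/d_R > 1, the body is outside the Roche limit.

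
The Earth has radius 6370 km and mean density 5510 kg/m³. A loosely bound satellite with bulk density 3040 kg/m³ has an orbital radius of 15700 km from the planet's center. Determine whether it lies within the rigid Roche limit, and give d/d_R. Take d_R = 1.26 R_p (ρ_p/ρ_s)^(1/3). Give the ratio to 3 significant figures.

outside; d/d_R ≈ 1.60

d_R = 1.26 × (6370 km) × (5510/3040)^(1/3) = 9786 km
d/d_R = (15700) / (9786) = 1.60
Since d/d_R > 1, the body is outside the Roche limit.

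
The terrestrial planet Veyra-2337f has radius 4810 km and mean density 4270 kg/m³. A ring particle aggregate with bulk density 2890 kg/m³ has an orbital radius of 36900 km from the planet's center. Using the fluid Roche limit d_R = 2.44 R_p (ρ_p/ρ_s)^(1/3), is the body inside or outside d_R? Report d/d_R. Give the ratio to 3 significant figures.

d_R = 2.44 × (4810 km) × (4270/2890)^(1/3) = 13370 km
d/d_R = (36900) / (13370) = 2.76
Since d/d_R > 1, the body is outside the Roche limit.

outside; d/d_R ≈ 2.76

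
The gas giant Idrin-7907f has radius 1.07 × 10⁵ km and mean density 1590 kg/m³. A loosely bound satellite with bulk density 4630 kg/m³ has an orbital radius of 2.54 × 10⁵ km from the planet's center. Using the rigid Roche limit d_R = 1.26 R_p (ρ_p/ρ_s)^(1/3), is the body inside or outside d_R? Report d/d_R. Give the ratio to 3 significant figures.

d_R = 1.26 × (1.07 × 10⁵ km) × (1590/4630)^(1/3) = 94410 km
d/d_R = (2.54 × 10⁵) / (94410) = 2.69
Since d/d_R > 1, the body is outside the Roche limit.

outside; d/d_R ≈ 2.69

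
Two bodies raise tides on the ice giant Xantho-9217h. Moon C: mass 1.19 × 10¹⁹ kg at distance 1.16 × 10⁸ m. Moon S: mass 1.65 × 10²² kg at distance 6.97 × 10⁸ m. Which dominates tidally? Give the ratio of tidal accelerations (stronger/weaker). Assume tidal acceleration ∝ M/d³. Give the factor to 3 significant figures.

Tidal stretch scales as M/d³; compute that for each body.
Moon C: (1.19 × 10¹⁹) / (1.16 × 10⁸)³ = 7.624 × 10⁻⁶
Moon S: (1.65 × 10²²) / (6.97 × 10⁸)³ = 4.873 × 10⁻⁵
Ratio (larger/smaller) = 6.39

Moon S, by a factor of ≈ 6.39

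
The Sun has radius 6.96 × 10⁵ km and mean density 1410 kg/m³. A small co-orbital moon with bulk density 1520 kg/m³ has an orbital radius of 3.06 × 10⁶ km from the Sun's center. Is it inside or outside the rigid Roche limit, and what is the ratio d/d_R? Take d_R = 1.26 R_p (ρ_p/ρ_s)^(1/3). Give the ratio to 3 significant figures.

d_R = 1.26 × (6.96 × 10⁵ km) × (1410/1520)^(1/3) = 8.553 × 10⁵ km
d/d_R = (3.06 × 10⁶) / (8.553 × 10⁵) = 3.58
Since d/d_R > 1, the body is outside the Roche limit.

outside; d/d_R ≈ 3.58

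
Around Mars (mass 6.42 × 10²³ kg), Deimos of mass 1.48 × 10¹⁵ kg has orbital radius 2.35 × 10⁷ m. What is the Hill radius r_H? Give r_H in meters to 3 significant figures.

r_H ≈ a (m/3M)^(1/3)
    = (2.35 × 10⁷) × (1.48 × 10¹⁵ / (3 × 6.42 × 10²³))^(1/3)
    = 2.15 × 10⁴ m

2.15 × 10⁴ m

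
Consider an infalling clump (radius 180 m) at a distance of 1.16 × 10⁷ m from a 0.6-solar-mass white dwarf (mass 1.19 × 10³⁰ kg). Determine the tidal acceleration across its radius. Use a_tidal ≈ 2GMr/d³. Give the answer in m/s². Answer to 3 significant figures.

1.83 × 10¹ m/s²

a_tidal = 2GMr/d³
        = 2 × (6.674 × 10⁻¹¹) × (1.19 × 10³⁰) × (180) / (1.16 × 10⁷)³
        = 1.83 × 10¹ m/s²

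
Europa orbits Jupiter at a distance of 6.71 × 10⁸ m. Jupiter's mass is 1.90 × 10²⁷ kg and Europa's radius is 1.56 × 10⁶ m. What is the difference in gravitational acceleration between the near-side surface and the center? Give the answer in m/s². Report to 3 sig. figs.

1.31 × 10⁻³ m/s²

Δa = 2GMr/d³
   = 2 × (6.674 × 10⁻¹¹) × (1.90 × 10²⁷) × (1.56 × 10⁶) / (6.71 × 10⁸)³
   = 1.31 × 10⁻³ m/s²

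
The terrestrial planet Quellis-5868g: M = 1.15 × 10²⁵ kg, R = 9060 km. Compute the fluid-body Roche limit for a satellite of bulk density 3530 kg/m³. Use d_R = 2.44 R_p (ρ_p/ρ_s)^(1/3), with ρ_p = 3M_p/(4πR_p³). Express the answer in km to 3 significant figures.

ρ_p = 3M_p/(4πR_p³) = 3 × (1.15 × 10²⁵) / (4π × (9.06 × 10⁶ m)³) = 3690 kg/m³
d_R = 2.44 × 9060 km × (3690/3530)^(1/3)
    = 22400 km

22400 km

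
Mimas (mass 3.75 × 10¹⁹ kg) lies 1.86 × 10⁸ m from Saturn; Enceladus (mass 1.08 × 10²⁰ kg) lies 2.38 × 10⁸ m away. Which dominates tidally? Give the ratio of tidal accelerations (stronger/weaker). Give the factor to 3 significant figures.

Enceladus, by a factor of ≈ 1.37

Tidal acceleration ∝ M/d³, so compare M/d³ for each.
Mimas: (3.75 × 10¹⁹) / (1.86 × 10⁸)³ = 5.828 × 10⁻⁶
Enceladus: (1.08 × 10²⁰) / (2.38 × 10⁸)³ = 8.011 × 10⁻⁶
Ratio (larger/smaller) = 1.37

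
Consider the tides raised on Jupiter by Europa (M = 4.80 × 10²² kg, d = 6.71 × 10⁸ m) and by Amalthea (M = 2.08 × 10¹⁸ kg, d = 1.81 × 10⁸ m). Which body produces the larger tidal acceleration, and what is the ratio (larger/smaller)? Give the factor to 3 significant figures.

The tide-raising term goes as M/d³ (the gradient of a 1/d² field).
Europa: (4.80 × 10²²) / (6.71 × 10⁸)³ = 1.589 × 10⁻⁴
Amalthea: (2.08 × 10¹⁸) / (1.81 × 10⁸)³ = 3.508 × 10⁻⁷
Ratio (larger/smaller) = 453

Europa, by a factor of ≈ 453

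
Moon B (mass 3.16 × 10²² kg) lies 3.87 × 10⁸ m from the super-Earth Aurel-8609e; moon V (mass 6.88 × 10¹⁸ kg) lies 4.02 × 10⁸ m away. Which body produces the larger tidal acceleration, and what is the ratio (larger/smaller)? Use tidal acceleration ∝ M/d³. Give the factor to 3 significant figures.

Compare M/d³ for the two perturbers:
Moon B: (3.16 × 10²²) / (3.87 × 10⁸)³ = 5.452 × 10⁻⁴
Moon V: (6.88 × 10¹⁸) / (4.02 × 10⁸)³ = 1.059 × 10⁻⁷
Ratio (larger/smaller) = 5150

Moon B, by a factor of ≈ 5150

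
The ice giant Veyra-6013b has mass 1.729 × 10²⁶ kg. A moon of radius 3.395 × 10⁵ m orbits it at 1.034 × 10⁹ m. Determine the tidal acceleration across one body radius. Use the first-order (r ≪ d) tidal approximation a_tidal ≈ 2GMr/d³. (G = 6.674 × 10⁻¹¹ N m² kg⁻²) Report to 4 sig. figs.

Δa = 2GMr/d³
   = 2 × (6.674 × 10⁻¹¹) × (1.729 × 10²⁶) × (3.395 × 10⁵) / (1.034 × 10⁹)³
   = 7.087 × 10⁻⁶ m/s²

7.087 × 10⁻⁶ m/s²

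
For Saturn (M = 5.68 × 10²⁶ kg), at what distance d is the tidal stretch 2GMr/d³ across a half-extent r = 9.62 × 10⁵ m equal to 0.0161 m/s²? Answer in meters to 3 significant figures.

2GMr/d³ = a_tidal  ⇒  d = (2GMr / a_tidal)^(1/3)
d = (2 × 6.674×10⁻¹¹ × (5.68 × 10²⁶) × (9.62 × 10⁵) / (0.0161))^(1/3)
  = 1.65 × 10⁸ m

1.65 × 10⁸ m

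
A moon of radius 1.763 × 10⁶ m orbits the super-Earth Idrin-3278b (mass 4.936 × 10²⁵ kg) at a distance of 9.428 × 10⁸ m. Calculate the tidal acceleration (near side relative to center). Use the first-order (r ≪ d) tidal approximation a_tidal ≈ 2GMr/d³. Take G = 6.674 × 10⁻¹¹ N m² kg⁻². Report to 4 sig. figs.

Δa = 2GMr/d³
   = 2 × (6.674 × 10⁻¹¹) × (4.936 × 10²⁵) × (1.763 × 10⁶) / (9.428 × 10⁸)³
   = 1.386 × 10⁻⁵ m/s²

1.386 × 10⁻⁵ m/s²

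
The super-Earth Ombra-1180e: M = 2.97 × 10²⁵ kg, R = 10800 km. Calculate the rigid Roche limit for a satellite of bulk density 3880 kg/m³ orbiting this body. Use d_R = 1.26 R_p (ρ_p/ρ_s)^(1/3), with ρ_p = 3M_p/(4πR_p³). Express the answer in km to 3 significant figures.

ρ_p = 3M_p/(4πR_p³) = 3 × (2.97 × 10²⁵) / (4π × (1.08 × 10⁷ m)³) = 5630 kg/m³
d_R = 1.26 × 10800 km × (5630/3880)^(1/3)
    = 15400 km

15400 km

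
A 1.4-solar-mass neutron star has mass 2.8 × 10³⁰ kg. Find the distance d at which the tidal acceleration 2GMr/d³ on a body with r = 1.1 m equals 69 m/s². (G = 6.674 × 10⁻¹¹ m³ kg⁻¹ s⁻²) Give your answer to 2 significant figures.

1.8 × 10⁶ m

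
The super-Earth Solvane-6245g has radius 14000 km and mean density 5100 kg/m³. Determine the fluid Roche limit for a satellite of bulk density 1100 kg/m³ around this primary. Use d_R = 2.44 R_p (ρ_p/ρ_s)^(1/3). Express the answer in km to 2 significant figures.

57000 km

d_R = 2.44 × 14000 km × (5100/1100)^(1/3)
    = 57000 km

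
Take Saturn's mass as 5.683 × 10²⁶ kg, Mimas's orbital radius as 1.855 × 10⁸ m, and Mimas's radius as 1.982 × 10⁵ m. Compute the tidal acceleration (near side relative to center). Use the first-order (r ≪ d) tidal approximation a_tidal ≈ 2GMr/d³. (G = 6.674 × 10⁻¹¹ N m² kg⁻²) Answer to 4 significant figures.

Δg = 2GMr/d³
   = 2 × (6.674 × 10⁻¹¹) × (5.683 × 10²⁶) × (1.982 × 10⁵) / (1.855 × 10⁸)³
   = 2.355 × 10⁻³ m/s²

2.355 × 10⁻³ m/s²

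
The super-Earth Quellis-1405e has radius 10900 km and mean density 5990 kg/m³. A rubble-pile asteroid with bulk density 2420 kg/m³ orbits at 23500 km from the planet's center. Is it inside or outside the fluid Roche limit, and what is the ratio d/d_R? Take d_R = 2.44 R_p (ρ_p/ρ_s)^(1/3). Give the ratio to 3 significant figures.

d_R = 2.44 × (10900 km) × (5990/2420)^(1/3) = 35980 km
d/d_R = (23500) / (35980) = 0.653
Since d/d_R < 1, the body is inside the Roche limit.

inside; d/d_R ≈ 0.653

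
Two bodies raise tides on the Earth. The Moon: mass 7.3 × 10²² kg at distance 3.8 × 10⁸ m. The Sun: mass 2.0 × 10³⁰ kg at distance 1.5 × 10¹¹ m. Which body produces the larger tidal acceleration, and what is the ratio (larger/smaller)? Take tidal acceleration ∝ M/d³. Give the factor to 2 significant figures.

The Moon, by a factor of ≈ 2.2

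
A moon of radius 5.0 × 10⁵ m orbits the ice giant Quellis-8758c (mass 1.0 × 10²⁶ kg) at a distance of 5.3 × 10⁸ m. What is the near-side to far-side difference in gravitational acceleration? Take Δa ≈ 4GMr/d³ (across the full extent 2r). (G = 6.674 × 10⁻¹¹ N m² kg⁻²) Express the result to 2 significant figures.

Δg = 4GMr/d³
   = 4 × (6.674 × 10⁻¹¹) × (1.0 × 10²⁶) × (5.0 × 10⁵) / (5.3 × 10⁸)³
   = 9.0 × 10⁻⁵ m/s²

9.0 × 10⁻⁵ m/s²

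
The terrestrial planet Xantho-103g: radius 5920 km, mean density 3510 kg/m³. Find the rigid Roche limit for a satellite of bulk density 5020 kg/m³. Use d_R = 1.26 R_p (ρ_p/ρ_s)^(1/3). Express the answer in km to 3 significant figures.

6620 km

d_R = 1.26 × 5920 km × (3510/5020)^(1/3)
    = 6620 km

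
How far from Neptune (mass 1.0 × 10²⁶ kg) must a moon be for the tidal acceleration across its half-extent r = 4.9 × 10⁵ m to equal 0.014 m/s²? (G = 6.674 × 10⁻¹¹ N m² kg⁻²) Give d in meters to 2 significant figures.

7.8 × 10⁷ m

2GMr/d³ = a_tidal  ⇒  d = (2GMr / a_tidal)^(1/3)
d = (2 × 6.674×10⁻¹¹ × (1.0 × 10²⁶) × (4.9 × 10⁵) / (0.014))^(1/3)
  = 7.8 × 10⁷ m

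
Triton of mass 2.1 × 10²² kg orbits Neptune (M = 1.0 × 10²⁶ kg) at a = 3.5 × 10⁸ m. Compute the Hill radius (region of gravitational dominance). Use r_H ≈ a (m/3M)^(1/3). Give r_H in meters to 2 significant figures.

r_H ≈ a (m/3M)^(1/3)
    = (3.5 × 10⁸) × (2.1 × 10²² / (3 × 1.0 × 10²⁶))^(1/3)
    = 1.4 × 10⁷ m

1.4 × 10⁷ m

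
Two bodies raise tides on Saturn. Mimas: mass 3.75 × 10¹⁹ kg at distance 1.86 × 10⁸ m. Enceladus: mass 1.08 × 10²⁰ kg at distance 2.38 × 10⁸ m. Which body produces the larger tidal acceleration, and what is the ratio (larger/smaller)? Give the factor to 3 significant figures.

Enceladus, by a factor of ≈ 1.37

The tide-raising term goes as M/d³ (the gradient of a 1/d² field).
Mimas: (3.75 × 10¹⁹) / (1.86 × 10⁸)³ = 5.828 × 10⁻⁶
Enceladus: (1.08 × 10²⁰) / (2.38 × 10⁸)³ = 8.011 × 10⁻⁶
Ratio (larger/smaller) = 1.37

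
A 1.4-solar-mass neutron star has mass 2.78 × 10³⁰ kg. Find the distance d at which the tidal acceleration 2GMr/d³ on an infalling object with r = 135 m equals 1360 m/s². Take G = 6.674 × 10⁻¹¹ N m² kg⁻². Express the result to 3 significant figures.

3.33 × 10⁶ m

2GMr/d³ = a_tidal  ⇒  d = (2GMr / a_tidal)^(1/3)
d = (2 × 6.674×10⁻¹¹ × (2.78 × 10³⁰) × (135) / (1360))^(1/3)
  = 3.33 × 10⁶ m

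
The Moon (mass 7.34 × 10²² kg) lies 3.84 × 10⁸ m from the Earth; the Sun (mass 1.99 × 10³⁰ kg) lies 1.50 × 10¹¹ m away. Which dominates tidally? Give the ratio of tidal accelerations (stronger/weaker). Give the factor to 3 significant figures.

The Moon, by a factor of ≈ 2.20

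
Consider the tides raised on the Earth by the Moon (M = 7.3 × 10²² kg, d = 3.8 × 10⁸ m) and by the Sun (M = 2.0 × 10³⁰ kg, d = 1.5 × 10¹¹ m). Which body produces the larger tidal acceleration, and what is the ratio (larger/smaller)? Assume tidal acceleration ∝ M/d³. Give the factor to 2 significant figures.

Tidal stretch scales as M/d³; compute that for each body.
The Moon: (7.3 × 10²²) / (3.8 × 10⁸)³ = 1.330 × 10⁻³
The Sun: (2.0 × 10³⁰) / (1.5 × 10¹¹)³ = 5.926 × 10⁻⁴
Ratio (larger/smaller) = 2.2

The Moon, by a factor of ≈ 2.2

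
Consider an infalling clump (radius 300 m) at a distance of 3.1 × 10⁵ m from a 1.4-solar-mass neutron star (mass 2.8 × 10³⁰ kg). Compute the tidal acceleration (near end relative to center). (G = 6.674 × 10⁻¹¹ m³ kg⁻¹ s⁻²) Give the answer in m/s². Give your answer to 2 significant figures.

3.8 × 10⁶ m/s²

Differencing GM/(d−r)² and GM/d² to first order in r/d gives 2GMr/d³.
Δg = 2GMr/d³
   = 2 × (6.674 × 10⁻¹¹) × (2.8 × 10³⁰) × (300) / (3.1 × 10⁵)³
   = 3.8 × 10⁶ m/s²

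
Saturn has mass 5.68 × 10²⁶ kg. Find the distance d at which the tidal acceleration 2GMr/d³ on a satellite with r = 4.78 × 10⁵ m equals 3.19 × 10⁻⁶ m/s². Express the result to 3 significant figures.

2GMr/d³ = a_tidal  ⇒  d = (2GMr / a_tidal)^(1/3)
d = (2 × 6.674×10⁻¹¹ × (5.68 × 10²⁶) × (4.78 × 10⁵) / (3.19 × 10⁻⁶))^(1/3)
  = 2.25 × 10⁹ m

2.25 × 10⁹ m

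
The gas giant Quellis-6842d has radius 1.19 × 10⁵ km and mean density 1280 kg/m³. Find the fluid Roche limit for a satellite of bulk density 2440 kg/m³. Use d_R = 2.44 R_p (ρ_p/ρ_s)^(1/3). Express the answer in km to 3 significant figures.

d_R = 2.44 × 1.19 × 10⁵ km × (1280/2440)^(1/3)
    = 2.34 × 10⁵ km

2.34 × 10⁵ km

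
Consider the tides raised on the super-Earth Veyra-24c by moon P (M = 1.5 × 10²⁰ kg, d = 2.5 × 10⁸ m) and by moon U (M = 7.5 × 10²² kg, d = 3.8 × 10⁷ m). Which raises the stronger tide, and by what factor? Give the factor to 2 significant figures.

Moon U, by a factor of ≈ 1.4 × 10⁵

The tide-raising term goes as M/d³ (the gradient of a 1/d² field).
Moon P: (1.5 × 10²⁰) / (2.5 × 10⁸)³ = 9.600 × 10⁻⁶
Moon U: (7.5 × 10²²) / (3.8 × 10⁷)³ = 1.367
Ratio (larger/smaller) = 1.4 × 10⁵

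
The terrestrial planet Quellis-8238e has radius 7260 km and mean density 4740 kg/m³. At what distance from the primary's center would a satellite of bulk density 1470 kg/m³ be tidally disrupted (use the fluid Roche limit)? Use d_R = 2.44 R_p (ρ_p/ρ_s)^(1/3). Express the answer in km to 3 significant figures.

d_R = 2.44 × 7260 km × (4740/1470)^(1/3)
    = 26200 km

26200 km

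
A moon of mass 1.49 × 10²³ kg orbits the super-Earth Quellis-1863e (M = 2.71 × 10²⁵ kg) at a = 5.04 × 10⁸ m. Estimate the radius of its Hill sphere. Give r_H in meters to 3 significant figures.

r_H ≈ a (m/3M)^(1/3)
    = (5.04 × 10⁸) × (1.49 × 10²³ / (3 × 2.71 × 10²⁵))^(1/3)
    = 6.17 × 10⁷ m

6.17 × 10⁷ m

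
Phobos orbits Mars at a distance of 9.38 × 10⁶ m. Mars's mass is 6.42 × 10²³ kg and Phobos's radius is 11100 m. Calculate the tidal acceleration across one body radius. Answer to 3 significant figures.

1.15 × 10⁻³ m/s²

Differencing GM/(d−r)² and GM/d² to first order in r/d gives 2GMr/d³.
Δa = 2GMr/d³
   = 2 × (6.674 × 10⁻¹¹) × (6.42 × 10²³) × (11100) / (9.38 × 10⁶)³
   = 1.15 × 10⁻³ m/s²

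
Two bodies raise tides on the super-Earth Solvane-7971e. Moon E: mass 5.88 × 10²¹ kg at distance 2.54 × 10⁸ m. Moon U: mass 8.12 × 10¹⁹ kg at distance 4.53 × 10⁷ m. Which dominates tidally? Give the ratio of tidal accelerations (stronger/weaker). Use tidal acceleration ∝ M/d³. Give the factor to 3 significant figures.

Compare M/d³ for the two perturbers:
Moon E: (5.88 × 10²¹) / (2.54 × 10⁸)³ = 3.588 × 10⁻⁴
Moon U: (8.12 × 10¹⁹) / (4.53 × 10⁷)³ = 8.735 × 10⁻⁴
Ratio (larger/smaller) = 2.43

Moon U, by a factor of ≈ 2.43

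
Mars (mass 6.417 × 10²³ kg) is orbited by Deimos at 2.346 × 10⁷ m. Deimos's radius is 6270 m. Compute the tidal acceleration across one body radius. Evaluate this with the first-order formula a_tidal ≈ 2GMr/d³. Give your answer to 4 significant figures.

4.159 × 10⁻⁵ m/s²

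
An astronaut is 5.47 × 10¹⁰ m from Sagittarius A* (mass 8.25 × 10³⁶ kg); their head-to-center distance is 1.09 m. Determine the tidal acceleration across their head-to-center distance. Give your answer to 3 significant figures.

Differencing GM/(d−r)² and GM/d² to first order in r/d gives 2GMr/d³.
Δg = 2GMr/d³
   = 2 × (6.674 × 10⁻¹¹) × (8.25 × 10³⁶) × (1.09) / (5.47 × 10¹⁰)³
   = 7.33 × 10⁻⁶ m/s²

7.33 × 10⁻⁶ m/s²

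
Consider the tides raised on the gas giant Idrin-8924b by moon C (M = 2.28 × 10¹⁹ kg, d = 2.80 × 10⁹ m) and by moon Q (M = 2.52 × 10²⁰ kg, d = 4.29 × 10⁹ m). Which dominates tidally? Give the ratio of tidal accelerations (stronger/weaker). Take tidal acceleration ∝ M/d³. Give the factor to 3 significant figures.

The tide-raising term goes as M/d³ (the gradient of a 1/d² field).
Moon C: (2.28 × 10¹⁹) / (2.80 × 10⁹)³ = 1.039 × 10⁻⁹
Moon Q: (2.52 × 10²⁰) / (4.29 × 10⁹)³ = 3.192 × 10⁻⁹
Ratio (larger/smaller) = 3.07

Moon Q, by a factor of ≈ 3.07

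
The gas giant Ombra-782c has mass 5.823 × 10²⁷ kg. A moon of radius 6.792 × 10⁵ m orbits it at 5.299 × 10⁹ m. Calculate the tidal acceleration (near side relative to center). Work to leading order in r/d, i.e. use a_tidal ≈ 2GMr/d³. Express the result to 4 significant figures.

Δa = 2GMr/d³
   = 2 × (6.674 × 10⁻¹¹) × (5.823 × 10²⁷) × (6.792 × 10⁵) / (5.299 × 10⁹)³
   = 3.548 × 10⁻⁶ m/s²

3.548 × 10⁻⁶ m/s²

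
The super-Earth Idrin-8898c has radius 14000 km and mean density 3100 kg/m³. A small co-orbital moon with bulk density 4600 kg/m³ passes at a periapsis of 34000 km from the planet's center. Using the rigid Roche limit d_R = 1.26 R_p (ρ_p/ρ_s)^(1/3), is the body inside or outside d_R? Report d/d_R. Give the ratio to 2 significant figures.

outside; d/d_R ≈ 2.2

d_R = 1.26 × (14000 km) × (3100/4600)^(1/3) = 15470 km
d/d_R = (34000) / (15470) = 2.2
Since d/d_R > 1, the body is outside the Roche limit.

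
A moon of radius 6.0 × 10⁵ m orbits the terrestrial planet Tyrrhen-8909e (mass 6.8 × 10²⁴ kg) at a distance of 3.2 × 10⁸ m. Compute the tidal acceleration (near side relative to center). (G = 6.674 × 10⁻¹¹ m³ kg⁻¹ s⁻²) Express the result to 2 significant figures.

Since r ≪ d, expand the inverse-square field across one radius to get the leading 2GMr/d³ term.
Δg = 2GMr/d³
   = 2 × (6.674 × 10⁻¹¹) × (6.8 × 10²⁴) × (6.0 × 10⁵) / (3.2 × 10⁸)³
   = 1.7 × 10⁻⁵ m/s²

1.7 × 10⁻⁵ m/s²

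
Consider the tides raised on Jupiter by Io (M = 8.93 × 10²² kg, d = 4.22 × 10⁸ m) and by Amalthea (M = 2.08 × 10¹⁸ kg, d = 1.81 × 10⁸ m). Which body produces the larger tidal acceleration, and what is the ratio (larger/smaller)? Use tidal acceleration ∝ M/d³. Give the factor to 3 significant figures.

Io, by a factor of ≈ 3390

Tidal acceleration ∝ M/d³, so compare M/d³ for each.
Io: (8.93 × 10²²) / (4.22 × 10⁸)³ = 1.188 × 10⁻³
Amalthea: (2.08 × 10¹⁸) / (1.81 × 10⁸)³ = 3.508 × 10⁻⁷
Ratio (larger/smaller) = 3390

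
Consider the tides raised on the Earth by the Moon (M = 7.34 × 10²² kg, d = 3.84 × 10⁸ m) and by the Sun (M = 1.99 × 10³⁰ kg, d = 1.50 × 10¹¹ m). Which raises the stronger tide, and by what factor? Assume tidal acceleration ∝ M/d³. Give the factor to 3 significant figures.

Compare M/d³ for the two perturbers:
The Moon: (7.34 × 10²²) / (3.84 × 10⁸)³ = 1.296 × 10⁻³
The Sun: (1.99 × 10³⁰) / (1.50 × 10¹¹)³ = 5.896 × 10⁻⁴
Ratio (larger/smaller) = 2.20

The Moon, by a factor of ≈ 2.20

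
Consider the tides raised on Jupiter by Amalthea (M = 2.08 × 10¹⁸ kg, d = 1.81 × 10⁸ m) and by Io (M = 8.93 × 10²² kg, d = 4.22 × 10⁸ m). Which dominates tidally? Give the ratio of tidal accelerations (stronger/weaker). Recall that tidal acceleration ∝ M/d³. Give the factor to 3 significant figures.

Io, by a factor of ≈ 3390

Compare M/d³ for the two perturbers:
Amalthea: (2.08 × 10¹⁸) / (1.81 × 10⁸)³ = 3.508 × 10⁻⁷
Io: (8.93 × 10²²) / (4.22 × 10⁸)³ = 1.188 × 10⁻³
Ratio (larger/smaller) = 3390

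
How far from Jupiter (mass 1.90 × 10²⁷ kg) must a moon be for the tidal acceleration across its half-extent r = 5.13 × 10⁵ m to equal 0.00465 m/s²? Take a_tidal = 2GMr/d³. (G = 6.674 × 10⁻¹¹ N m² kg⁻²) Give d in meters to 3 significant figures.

2GMr/d³ = a_tidal  ⇒  d = (2GMr / a_tidal)^(1/3)
d = (2 × 6.674×10⁻¹¹ × (1.90 × 10²⁷) × (5.13 × 10⁵) / (0.00465))^(1/3)
  = 3.04 × 10⁸ m

3.04 × 10⁸ m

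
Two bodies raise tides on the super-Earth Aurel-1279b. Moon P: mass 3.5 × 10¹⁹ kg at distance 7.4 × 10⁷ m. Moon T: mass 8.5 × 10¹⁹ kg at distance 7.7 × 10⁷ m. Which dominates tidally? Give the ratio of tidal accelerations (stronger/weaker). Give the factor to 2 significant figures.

Tidal acceleration ∝ M/d³, so compare M/d³ for each.
Moon P: (3.5 × 10¹⁹) / (7.4 × 10⁷)³ = 8.637 × 10⁻⁵
Moon T: (8.5 × 10¹⁹) / (7.7 × 10⁷)³ = 1.862 × 10⁻⁴
Ratio (larger/smaller) = 2.2

Moon T, by a factor of ≈ 2.2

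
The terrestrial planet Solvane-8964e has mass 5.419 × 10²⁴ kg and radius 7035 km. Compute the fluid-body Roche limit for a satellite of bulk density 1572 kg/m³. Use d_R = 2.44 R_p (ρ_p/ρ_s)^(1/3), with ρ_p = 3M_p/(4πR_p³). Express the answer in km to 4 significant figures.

ρ_p = 3M_p/(4πR_p³) = 3 × (5.419 × 10²⁴) / (4π × (7.035 × 10⁶ m)³) = 3716 kg/m³
d_R = 2.44 × 7035 km × (3716/1572)^(1/3)
    = 22870 km

22870 km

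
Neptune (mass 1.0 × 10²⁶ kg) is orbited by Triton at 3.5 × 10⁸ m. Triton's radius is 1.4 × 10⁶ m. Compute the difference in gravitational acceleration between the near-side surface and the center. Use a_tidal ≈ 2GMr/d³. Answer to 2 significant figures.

Δa = 2GMr/d³
   = 2 × (6.674 × 10⁻¹¹) × (1.0 × 10²⁶) × (1.4 × 10⁶) / (3.5 × 10⁸)³
   = 4.4 × 10⁻⁴ m/s²

4.4 × 10⁻⁴ m/s²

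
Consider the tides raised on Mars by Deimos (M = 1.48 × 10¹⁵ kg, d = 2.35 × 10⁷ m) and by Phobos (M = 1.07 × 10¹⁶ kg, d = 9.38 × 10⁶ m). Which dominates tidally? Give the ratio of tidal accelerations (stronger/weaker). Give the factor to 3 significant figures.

The tide-raising term goes as M/d³ (the gradient of a 1/d² field).
Deimos: (1.48 × 10¹⁵) / (2.35 × 10⁷)³ = 1.140 × 10⁻⁷
Phobos: (1.07 × 10¹⁶) / (9.38 × 10⁶)³ = 1.297 × 10⁻⁵
Ratio (larger/smaller) = 114

Phobos, by a factor of ≈ 114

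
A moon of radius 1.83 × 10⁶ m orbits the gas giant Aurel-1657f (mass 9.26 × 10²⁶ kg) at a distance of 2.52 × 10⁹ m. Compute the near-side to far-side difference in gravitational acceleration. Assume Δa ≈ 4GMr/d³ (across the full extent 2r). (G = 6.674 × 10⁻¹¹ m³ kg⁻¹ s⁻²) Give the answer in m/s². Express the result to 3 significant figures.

Near-to-far spans 2r, so the tidal difference is twice the near-to-center value: 4GMr/d³.
Δa = 4GMr/d³
   = 4 × (6.674 × 10⁻¹¹) × (9.26 × 10²⁶) × (1.83 × 10⁶) / (2.52 × 10⁹)³
   = 2.83 × 10⁻⁵ m/s²

2.83 × 10⁻⁵ m/s²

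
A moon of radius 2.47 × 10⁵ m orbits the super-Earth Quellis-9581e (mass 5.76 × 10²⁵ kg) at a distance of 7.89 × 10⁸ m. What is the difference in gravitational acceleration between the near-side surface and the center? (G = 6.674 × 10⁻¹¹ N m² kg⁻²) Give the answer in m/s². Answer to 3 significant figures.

Δg = 2GMr/d³
   = 2 × (6.674 × 10⁻¹¹) × (5.76 × 10²⁵) × (2.47 × 10⁵) / (7.89 × 10⁸)³
   = 3.87 × 10⁻⁶ m/s²

3.87 × 10⁻⁶ m/s²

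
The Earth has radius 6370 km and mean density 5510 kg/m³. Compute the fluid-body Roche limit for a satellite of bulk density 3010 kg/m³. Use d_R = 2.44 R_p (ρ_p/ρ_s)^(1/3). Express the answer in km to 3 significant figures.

d_R = 2.44 × 6370 km × (5510/3010)^(1/3)
    = 19000 km

19000 km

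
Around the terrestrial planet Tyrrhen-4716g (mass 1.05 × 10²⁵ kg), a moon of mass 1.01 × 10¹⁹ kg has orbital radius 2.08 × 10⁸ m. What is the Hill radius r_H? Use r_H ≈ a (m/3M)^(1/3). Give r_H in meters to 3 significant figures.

1.42 × 10⁶ m

r_H ≈ a (m/3M)^(1/3)
    = (2.08 × 10⁸) × (1.01 × 10¹⁹ / (3 × 1.05 × 10²⁵))^(1/3)
    = 1.42 × 10⁶ m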